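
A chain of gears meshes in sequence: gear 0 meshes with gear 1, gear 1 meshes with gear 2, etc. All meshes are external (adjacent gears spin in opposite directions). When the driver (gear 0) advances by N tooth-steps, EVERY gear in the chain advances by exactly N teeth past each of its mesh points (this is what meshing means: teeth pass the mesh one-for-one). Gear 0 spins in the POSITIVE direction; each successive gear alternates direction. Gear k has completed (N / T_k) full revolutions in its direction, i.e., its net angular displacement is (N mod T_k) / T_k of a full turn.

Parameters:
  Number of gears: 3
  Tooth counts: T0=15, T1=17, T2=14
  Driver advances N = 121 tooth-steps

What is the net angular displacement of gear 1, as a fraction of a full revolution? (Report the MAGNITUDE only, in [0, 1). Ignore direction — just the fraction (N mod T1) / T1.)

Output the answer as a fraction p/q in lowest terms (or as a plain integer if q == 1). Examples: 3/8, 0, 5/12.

Answer: 2/17

Derivation:
Chain of 3 gears, tooth counts: [15, 17, 14]
  gear 0: T0=15, direction=positive, advance = 121 mod 15 = 1 teeth = 1/15 turn
  gear 1: T1=17, direction=negative, advance = 121 mod 17 = 2 teeth = 2/17 turn
  gear 2: T2=14, direction=positive, advance = 121 mod 14 = 9 teeth = 9/14 turn
Gear 1: 121 mod 17 = 2
Fraction = 2 / 17 = 2/17 (gcd(2,17)=1) = 2/17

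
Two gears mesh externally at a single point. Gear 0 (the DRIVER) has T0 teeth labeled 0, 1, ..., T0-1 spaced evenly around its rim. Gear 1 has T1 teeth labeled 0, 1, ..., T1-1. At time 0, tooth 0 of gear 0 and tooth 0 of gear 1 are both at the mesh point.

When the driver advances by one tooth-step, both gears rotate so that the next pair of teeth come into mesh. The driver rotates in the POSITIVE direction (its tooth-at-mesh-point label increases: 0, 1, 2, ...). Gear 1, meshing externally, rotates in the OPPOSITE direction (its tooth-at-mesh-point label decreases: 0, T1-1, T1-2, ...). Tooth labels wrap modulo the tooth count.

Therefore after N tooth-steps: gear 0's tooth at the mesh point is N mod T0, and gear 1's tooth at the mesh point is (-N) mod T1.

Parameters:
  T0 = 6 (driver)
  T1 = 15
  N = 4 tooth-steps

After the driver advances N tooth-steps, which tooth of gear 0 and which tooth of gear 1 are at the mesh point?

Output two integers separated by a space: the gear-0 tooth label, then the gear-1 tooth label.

Gear 0 (driver, T0=6): tooth at mesh = N mod T0
  4 = 0 * 6 + 4, so 4 mod 6 = 4
  gear 0 tooth = 4
Gear 1 (driven, T1=15): tooth at mesh = (-N) mod T1
  4 = 0 * 15 + 4, so 4 mod 15 = 4
  (-4) mod 15 = (-4) mod 15 = 15 - 4 = 11
Mesh after 4 steps: gear-0 tooth 4 meets gear-1 tooth 11

Answer: 4 11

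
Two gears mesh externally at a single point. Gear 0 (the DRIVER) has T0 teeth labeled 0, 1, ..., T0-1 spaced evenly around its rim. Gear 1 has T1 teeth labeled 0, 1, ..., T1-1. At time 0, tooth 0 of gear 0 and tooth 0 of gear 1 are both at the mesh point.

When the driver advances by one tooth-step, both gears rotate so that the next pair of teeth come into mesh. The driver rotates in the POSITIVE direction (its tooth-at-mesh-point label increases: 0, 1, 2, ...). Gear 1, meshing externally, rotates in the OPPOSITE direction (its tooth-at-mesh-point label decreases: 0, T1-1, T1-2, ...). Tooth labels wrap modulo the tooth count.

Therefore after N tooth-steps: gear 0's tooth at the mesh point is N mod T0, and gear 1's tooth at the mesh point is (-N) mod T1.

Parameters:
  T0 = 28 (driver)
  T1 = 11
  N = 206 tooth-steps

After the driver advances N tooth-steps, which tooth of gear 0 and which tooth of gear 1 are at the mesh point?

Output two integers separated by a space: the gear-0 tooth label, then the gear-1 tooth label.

Gear 0 (driver, T0=28): tooth at mesh = N mod T0
  206 = 7 * 28 + 10, so 206 mod 28 = 10
  gear 0 tooth = 10
Gear 1 (driven, T1=11): tooth at mesh = (-N) mod T1
  206 = 18 * 11 + 8, so 206 mod 11 = 8
  (-206) mod 11 = (-8) mod 11 = 11 - 8 = 3
Mesh after 206 steps: gear-0 tooth 10 meets gear-1 tooth 3

Answer: 10 3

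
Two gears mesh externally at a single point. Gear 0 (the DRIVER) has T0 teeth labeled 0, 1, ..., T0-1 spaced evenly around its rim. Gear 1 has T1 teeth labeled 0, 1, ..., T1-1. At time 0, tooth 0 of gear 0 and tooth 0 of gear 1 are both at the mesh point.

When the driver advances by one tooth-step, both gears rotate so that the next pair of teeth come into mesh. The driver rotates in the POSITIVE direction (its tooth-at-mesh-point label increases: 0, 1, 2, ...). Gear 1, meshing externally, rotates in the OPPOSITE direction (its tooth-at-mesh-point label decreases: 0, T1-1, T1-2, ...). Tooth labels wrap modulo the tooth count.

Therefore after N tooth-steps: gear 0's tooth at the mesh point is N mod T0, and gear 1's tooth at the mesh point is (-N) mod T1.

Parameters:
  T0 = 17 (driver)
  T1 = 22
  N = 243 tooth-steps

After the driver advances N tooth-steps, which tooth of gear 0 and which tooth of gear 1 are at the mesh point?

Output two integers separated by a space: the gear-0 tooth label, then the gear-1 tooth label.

Gear 0 (driver, T0=17): tooth at mesh = N mod T0
  243 = 14 * 17 + 5, so 243 mod 17 = 5
  gear 0 tooth = 5
Gear 1 (driven, T1=22): tooth at mesh = (-N) mod T1
  243 = 11 * 22 + 1, so 243 mod 22 = 1
  (-243) mod 22 = (-1) mod 22 = 22 - 1 = 21
Mesh after 243 steps: gear-0 tooth 5 meets gear-1 tooth 21

Answer: 5 21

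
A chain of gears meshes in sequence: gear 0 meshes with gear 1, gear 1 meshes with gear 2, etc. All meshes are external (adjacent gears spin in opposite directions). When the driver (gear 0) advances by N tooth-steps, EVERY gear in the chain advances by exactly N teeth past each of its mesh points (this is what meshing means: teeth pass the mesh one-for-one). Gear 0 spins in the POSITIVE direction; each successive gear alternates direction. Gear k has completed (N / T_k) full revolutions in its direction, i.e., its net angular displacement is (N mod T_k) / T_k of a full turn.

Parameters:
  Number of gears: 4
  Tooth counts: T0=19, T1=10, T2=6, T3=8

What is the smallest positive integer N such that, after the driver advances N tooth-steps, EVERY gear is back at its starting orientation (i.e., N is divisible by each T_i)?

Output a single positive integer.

Gear k returns to start when N is a multiple of T_k.
All gears at start simultaneously when N is a common multiple of [19, 10, 6, 8]; the smallest such N is lcm(19, 10, 6, 8).
Start: lcm = T0 = 19
Fold in T1=10: gcd(19, 10) = 1; lcm(19, 10) = 19 * 10 / 1 = 190 / 1 = 190
Fold in T2=6: gcd(190, 6) = 2; lcm(190, 6) = 190 * 6 / 2 = 1140 / 2 = 570
Fold in T3=8: gcd(570, 8) = 2; lcm(570, 8) = 570 * 8 / 2 = 4560 / 2 = 2280
Full cycle length = 2280

Answer: 2280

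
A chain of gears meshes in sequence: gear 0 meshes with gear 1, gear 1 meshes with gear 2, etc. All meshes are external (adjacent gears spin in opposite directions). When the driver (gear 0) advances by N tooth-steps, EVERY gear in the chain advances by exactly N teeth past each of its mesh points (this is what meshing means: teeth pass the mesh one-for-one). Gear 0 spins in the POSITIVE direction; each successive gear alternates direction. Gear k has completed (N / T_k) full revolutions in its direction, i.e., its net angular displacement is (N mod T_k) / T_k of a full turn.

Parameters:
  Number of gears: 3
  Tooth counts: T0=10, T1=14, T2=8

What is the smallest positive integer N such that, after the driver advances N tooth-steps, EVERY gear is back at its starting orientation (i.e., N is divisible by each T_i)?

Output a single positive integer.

Gear k returns to start when N is a multiple of T_k.
All gears at start simultaneously when N is a common multiple of [10, 14, 8]; the smallest such N is lcm(10, 14, 8).
Start: lcm = T0 = 10
Fold in T1=14: gcd(10, 14) = 2; lcm(10, 14) = 10 * 14 / 2 = 140 / 2 = 70
Fold in T2=8: gcd(70, 8) = 2; lcm(70, 8) = 70 * 8 / 2 = 560 / 2 = 280
Full cycle length = 280

Answer: 280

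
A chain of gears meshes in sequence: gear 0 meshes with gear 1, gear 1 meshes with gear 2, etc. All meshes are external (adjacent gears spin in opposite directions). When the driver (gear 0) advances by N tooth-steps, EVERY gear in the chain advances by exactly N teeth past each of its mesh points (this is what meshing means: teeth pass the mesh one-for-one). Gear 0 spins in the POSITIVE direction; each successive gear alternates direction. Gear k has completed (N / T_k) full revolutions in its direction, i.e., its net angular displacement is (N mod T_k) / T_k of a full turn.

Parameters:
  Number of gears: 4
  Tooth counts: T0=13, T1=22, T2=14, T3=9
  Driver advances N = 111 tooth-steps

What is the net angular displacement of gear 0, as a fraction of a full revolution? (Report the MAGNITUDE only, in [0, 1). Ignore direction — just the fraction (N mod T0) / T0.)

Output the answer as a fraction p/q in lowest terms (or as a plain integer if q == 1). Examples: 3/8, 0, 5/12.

Chain of 4 gears, tooth counts: [13, 22, 14, 9]
  gear 0: T0=13, direction=positive, advance = 111 mod 13 = 7 teeth = 7/13 turn
  gear 1: T1=22, direction=negative, advance = 111 mod 22 = 1 teeth = 1/22 turn
  gear 2: T2=14, direction=positive, advance = 111 mod 14 = 13 teeth = 13/14 turn
  gear 3: T3=9, direction=negative, advance = 111 mod 9 = 3 teeth = 3/9 turn
Gear 0: 111 mod 13 = 7
Fraction = 7 / 13 = 7/13 (gcd(7,13)=1) = 7/13

Answer: 7/13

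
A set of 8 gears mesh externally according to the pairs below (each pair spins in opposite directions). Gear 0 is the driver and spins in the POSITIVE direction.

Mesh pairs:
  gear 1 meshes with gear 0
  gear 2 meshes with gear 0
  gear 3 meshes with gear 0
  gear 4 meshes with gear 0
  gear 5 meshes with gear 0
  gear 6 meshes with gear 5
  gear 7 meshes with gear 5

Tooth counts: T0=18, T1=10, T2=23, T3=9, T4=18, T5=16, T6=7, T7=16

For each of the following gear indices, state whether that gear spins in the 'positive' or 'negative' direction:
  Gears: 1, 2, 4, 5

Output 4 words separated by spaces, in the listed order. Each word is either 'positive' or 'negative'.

Answer: negative negative negative negative

Derivation:
Gear 0 (driver): positive (depth 0)
  gear 1: meshes with gear 0 -> depth 1 -> negative (opposite of gear 0)
  gear 2: meshes with gear 0 -> depth 1 -> negative (opposite of gear 0)
  gear 3: meshes with gear 0 -> depth 1 -> negative (opposite of gear 0)
  gear 4: meshes with gear 0 -> depth 1 -> negative (opposite of gear 0)
  gear 5: meshes with gear 0 -> depth 1 -> negative (opposite of gear 0)
  gear 6: meshes with gear 5 -> depth 2 -> positive (opposite of gear 5)
  gear 7: meshes with gear 5 -> depth 2 -> positive (opposite of gear 5)
Queried indices 1, 2, 4, 5 -> negative, negative, negative, negative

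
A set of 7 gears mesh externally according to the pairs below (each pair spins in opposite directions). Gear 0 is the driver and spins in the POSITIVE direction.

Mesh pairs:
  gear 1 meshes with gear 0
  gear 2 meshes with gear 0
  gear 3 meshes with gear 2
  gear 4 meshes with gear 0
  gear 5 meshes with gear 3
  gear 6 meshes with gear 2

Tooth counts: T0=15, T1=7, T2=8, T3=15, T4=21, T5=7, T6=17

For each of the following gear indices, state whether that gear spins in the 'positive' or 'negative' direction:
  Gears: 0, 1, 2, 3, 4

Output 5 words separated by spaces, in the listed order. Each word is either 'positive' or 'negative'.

Answer: positive negative negative positive negative

Derivation:
Gear 0 (driver): positive (depth 0)
  gear 1: meshes with gear 0 -> depth 1 -> negative (opposite of gear 0)
  gear 2: meshes with gear 0 -> depth 1 -> negative (opposite of gear 0)
  gear 3: meshes with gear 2 -> depth 2 -> positive (opposite of gear 2)
  gear 4: meshes with gear 0 -> depth 1 -> negative (opposite of gear 0)
  gear 5: meshes with gear 3 -> depth 3 -> negative (opposite of gear 3)
  gear 6: meshes with gear 2 -> depth 2 -> positive (opposite of gear 2)
Queried indices 0, 1, 2, 3, 4 -> positive, negative, negative, positive, negative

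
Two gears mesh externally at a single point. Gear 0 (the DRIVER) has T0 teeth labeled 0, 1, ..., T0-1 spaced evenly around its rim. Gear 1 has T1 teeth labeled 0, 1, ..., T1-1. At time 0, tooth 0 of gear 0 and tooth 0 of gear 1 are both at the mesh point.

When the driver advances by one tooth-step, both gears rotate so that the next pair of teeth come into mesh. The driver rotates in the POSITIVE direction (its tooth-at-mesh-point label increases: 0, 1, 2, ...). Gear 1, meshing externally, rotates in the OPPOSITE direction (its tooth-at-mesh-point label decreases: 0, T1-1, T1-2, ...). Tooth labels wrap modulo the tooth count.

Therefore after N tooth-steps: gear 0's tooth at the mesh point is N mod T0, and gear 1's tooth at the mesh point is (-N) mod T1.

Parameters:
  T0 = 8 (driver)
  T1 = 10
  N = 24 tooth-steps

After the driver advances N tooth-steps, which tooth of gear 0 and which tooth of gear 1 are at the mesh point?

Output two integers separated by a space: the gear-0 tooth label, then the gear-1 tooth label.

Answer: 0 6

Derivation:
Gear 0 (driver, T0=8): tooth at mesh = N mod T0
  24 = 3 * 8 + 0, so 24 mod 8 = 0
  gear 0 tooth = 0
Gear 1 (driven, T1=10): tooth at mesh = (-N) mod T1
  24 = 2 * 10 + 4, so 24 mod 10 = 4
  (-24) mod 10 = (-4) mod 10 = 10 - 4 = 6
Mesh after 24 steps: gear-0 tooth 0 meets gear-1 tooth 6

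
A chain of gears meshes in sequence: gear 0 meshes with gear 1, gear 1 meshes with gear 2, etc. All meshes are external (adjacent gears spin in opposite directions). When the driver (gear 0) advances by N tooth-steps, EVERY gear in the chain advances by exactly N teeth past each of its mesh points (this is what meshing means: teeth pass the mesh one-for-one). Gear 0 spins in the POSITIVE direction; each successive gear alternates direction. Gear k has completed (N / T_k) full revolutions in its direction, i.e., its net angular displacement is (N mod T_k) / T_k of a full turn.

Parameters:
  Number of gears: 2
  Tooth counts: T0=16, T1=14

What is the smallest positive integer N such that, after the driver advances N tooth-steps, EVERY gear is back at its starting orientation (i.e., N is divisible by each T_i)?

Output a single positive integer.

Gear k returns to start when N is a multiple of T_k.
All gears at start simultaneously when N is a common multiple of [16, 14]; the smallest such N is lcm(16, 14).
Start: lcm = T0 = 16
Fold in T1=14: gcd(16, 14) = 2; lcm(16, 14) = 16 * 14 / 2 = 224 / 2 = 112
Full cycle length = 112

Answer: 112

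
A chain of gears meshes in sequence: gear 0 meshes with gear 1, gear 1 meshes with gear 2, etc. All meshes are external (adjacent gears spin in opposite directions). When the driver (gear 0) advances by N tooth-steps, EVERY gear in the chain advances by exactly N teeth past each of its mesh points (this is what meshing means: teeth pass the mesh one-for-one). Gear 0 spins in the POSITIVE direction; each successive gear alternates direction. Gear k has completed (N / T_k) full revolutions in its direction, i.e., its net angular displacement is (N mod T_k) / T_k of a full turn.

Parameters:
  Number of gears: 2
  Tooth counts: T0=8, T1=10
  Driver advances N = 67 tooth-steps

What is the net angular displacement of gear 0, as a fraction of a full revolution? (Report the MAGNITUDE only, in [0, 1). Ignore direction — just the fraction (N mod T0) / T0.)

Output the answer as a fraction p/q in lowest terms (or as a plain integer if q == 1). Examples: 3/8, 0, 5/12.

Answer: 3/8

Derivation:
Chain of 2 gears, tooth counts: [8, 10]
  gear 0: T0=8, direction=positive, advance = 67 mod 8 = 3 teeth = 3/8 turn
  gear 1: T1=10, direction=negative, advance = 67 mod 10 = 7 teeth = 7/10 turn
Gear 0: 67 mod 8 = 3
Fraction = 3 / 8 = 3/8 (gcd(3,8)=1) = 3/8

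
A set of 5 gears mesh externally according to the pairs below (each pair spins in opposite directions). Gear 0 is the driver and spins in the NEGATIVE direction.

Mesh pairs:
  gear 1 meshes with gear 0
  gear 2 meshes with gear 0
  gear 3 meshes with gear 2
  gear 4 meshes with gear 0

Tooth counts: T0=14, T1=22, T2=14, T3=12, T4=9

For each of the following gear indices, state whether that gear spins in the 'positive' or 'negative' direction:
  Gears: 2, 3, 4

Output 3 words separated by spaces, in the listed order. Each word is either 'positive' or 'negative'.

Gear 0 (driver): negative (depth 0)
  gear 1: meshes with gear 0 -> depth 1 -> positive (opposite of gear 0)
  gear 2: meshes with gear 0 -> depth 1 -> positive (opposite of gear 0)
  gear 3: meshes with gear 2 -> depth 2 -> negative (opposite of gear 2)
  gear 4: meshes with gear 0 -> depth 1 -> positive (opposite of gear 0)
Queried indices 2, 3, 4 -> positive, negative, positive

Answer: positive negative positive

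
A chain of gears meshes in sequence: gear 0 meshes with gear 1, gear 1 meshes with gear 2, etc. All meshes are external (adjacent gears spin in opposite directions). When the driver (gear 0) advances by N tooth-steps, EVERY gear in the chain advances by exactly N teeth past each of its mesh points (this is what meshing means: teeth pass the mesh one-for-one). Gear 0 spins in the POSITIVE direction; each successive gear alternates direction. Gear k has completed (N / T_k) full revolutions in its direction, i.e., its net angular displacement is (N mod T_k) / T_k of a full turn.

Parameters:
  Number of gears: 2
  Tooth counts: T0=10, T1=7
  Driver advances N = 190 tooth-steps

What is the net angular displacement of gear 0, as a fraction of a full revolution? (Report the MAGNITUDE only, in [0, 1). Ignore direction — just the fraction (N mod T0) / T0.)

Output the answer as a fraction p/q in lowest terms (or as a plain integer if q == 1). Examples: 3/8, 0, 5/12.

Answer: 0

Derivation:
Chain of 2 gears, tooth counts: [10, 7]
  gear 0: T0=10, direction=positive, advance = 190 mod 10 = 0 teeth = 0/10 turn
  gear 1: T1=7, direction=negative, advance = 190 mod 7 = 1 teeth = 1/7 turn
Gear 0: 190 mod 10 = 0
Fraction = 0 / 10 = 0/1 (gcd(0,10)=10) = 0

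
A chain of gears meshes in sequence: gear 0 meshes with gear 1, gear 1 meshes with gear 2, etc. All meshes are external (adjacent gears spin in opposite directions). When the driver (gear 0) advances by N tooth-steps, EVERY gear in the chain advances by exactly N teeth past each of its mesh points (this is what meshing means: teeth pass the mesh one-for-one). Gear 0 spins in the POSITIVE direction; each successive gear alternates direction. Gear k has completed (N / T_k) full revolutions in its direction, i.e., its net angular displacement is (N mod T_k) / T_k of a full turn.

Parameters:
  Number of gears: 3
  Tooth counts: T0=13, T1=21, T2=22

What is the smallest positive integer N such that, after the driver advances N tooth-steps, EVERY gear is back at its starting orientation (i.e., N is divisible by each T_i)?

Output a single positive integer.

Answer: 6006

Derivation:
Gear k returns to start when N is a multiple of T_k.
All gears at start simultaneously when N is a common multiple of [13, 21, 22]; the smallest such N is lcm(13, 21, 22).
Start: lcm = T0 = 13
Fold in T1=21: gcd(13, 21) = 1; lcm(13, 21) = 13 * 21 / 1 = 273 / 1 = 273
Fold in T2=22: gcd(273, 22) = 1; lcm(273, 22) = 273 * 22 / 1 = 6006 / 1 = 6006
Full cycle length = 6006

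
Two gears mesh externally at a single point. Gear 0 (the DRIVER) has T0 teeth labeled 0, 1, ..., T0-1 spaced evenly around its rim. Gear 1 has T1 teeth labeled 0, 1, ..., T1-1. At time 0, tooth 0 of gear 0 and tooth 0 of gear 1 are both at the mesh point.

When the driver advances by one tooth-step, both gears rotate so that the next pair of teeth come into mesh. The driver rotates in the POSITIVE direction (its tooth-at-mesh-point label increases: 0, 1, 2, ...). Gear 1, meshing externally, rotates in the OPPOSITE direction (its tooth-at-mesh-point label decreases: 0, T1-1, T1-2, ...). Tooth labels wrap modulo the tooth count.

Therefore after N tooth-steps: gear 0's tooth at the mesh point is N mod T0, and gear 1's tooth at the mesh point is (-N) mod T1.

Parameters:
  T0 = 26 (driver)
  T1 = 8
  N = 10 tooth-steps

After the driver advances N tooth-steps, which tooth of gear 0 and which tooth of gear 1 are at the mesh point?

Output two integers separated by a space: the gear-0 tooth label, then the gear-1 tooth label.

Gear 0 (driver, T0=26): tooth at mesh = N mod T0
  10 = 0 * 26 + 10, so 10 mod 26 = 10
  gear 0 tooth = 10
Gear 1 (driven, T1=8): tooth at mesh = (-N) mod T1
  10 = 1 * 8 + 2, so 10 mod 8 = 2
  (-10) mod 8 = (-2) mod 8 = 8 - 2 = 6
Mesh after 10 steps: gear-0 tooth 10 meets gear-1 tooth 6

Answer: 10 6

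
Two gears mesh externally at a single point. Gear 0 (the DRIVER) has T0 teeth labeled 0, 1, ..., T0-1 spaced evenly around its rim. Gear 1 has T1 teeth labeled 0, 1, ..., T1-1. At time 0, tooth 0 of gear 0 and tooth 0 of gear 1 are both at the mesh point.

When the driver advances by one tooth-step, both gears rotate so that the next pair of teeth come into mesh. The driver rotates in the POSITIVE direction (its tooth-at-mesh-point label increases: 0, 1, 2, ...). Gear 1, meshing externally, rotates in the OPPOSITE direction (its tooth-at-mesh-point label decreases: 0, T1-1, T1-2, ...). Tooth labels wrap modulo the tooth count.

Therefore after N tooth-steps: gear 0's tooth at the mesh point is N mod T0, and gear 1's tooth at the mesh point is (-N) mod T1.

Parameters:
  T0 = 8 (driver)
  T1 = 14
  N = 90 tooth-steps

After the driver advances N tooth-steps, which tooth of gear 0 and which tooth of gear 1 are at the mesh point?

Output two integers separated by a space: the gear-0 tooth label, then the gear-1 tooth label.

Gear 0 (driver, T0=8): tooth at mesh = N mod T0
  90 = 11 * 8 + 2, so 90 mod 8 = 2
  gear 0 tooth = 2
Gear 1 (driven, T1=14): tooth at mesh = (-N) mod T1
  90 = 6 * 14 + 6, so 90 mod 14 = 6
  (-90) mod 14 = (-6) mod 14 = 14 - 6 = 8
Mesh after 90 steps: gear-0 tooth 2 meets gear-1 tooth 8

Answer: 2 8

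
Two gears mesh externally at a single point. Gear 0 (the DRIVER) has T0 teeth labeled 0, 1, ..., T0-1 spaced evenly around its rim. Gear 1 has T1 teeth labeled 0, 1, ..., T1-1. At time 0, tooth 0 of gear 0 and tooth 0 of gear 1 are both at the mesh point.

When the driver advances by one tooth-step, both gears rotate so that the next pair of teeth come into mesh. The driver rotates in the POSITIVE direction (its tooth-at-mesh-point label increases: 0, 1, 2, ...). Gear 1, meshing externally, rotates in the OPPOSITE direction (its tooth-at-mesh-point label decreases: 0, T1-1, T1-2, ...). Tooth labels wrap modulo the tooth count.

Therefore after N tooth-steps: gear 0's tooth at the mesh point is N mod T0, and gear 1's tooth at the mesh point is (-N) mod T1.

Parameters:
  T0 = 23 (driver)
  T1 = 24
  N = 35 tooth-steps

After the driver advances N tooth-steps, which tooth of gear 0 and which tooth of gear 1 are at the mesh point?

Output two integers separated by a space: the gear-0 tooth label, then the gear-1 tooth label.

Gear 0 (driver, T0=23): tooth at mesh = N mod T0
  35 = 1 * 23 + 12, so 35 mod 23 = 12
  gear 0 tooth = 12
Gear 1 (driven, T1=24): tooth at mesh = (-N) mod T1
  35 = 1 * 24 + 11, so 35 mod 24 = 11
  (-35) mod 24 = (-11) mod 24 = 24 - 11 = 13
Mesh after 35 steps: gear-0 tooth 12 meets gear-1 tooth 13

Answer: 12 13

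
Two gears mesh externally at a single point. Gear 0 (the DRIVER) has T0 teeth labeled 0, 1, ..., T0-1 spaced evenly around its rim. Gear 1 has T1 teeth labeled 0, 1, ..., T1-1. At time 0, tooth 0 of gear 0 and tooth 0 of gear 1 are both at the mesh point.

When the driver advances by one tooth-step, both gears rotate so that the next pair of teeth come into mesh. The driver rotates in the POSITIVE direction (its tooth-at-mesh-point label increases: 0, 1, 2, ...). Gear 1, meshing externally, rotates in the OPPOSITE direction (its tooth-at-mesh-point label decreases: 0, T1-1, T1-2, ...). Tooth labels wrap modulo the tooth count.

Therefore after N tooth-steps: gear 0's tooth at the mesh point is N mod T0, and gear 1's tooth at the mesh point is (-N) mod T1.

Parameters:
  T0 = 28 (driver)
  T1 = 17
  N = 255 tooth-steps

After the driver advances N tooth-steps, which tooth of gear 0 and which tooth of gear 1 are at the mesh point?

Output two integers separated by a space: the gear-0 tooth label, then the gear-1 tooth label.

Answer: 3 0

Derivation:
Gear 0 (driver, T0=28): tooth at mesh = N mod T0
  255 = 9 * 28 + 3, so 255 mod 28 = 3
  gear 0 tooth = 3
Gear 1 (driven, T1=17): tooth at mesh = (-N) mod T1
  255 = 15 * 17 + 0, so 255 mod 17 = 0
  (-255) mod 17 = 0
Mesh after 255 steps: gear-0 tooth 3 meets gear-1 tooth 0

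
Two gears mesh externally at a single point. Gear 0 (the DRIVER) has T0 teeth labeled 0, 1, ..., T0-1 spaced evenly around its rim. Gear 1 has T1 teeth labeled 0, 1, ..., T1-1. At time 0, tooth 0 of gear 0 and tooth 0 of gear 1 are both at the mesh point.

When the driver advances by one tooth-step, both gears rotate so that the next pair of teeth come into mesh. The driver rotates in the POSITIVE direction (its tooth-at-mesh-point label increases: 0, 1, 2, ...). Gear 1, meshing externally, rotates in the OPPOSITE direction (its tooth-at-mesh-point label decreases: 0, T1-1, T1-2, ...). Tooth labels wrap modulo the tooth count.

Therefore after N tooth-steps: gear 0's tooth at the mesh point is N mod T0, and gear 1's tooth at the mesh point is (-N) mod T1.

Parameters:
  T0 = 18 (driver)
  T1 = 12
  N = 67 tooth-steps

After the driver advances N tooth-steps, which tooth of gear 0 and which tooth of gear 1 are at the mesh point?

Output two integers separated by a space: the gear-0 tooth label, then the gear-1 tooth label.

Gear 0 (driver, T0=18): tooth at mesh = N mod T0
  67 = 3 * 18 + 13, so 67 mod 18 = 13
  gear 0 tooth = 13
Gear 1 (driven, T1=12): tooth at mesh = (-N) mod T1
  67 = 5 * 12 + 7, so 67 mod 12 = 7
  (-67) mod 12 = (-7) mod 12 = 12 - 7 = 5
Mesh after 67 steps: gear-0 tooth 13 meets gear-1 tooth 5

Answer: 13 5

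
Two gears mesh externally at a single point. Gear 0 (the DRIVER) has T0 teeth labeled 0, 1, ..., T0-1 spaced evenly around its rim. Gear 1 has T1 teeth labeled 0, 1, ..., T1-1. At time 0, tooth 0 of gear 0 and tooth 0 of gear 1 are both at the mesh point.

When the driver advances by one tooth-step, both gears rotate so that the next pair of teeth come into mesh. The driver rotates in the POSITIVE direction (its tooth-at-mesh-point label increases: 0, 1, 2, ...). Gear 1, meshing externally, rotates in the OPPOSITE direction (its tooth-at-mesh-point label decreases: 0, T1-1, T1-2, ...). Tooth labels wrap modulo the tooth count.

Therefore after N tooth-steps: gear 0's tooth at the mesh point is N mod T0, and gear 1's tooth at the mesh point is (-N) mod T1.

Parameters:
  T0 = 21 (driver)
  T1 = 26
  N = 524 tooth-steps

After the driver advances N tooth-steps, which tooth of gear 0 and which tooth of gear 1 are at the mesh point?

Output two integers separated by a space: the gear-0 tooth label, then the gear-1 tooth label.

Answer: 20 22

Derivation:
Gear 0 (driver, T0=21): tooth at mesh = N mod T0
  524 = 24 * 21 + 20, so 524 mod 21 = 20
  gear 0 tooth = 20
Gear 1 (driven, T1=26): tooth at mesh = (-N) mod T1
  524 = 20 * 26 + 4, so 524 mod 26 = 4
  (-524) mod 26 = (-4) mod 26 = 26 - 4 = 22
Mesh after 524 steps: gear-0 tooth 20 meets gear-1 tooth 22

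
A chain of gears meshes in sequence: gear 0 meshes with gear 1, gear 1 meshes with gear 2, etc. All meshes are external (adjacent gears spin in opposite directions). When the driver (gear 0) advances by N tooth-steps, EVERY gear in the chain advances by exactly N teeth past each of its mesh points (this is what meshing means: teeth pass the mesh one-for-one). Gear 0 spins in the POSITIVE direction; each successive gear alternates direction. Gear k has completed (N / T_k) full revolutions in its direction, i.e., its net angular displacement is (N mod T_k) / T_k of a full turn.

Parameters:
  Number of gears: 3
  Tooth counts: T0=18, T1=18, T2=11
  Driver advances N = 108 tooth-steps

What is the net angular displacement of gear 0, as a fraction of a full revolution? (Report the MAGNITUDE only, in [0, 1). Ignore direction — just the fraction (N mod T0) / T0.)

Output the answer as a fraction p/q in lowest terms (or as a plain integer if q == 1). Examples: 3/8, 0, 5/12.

Answer: 0

Derivation:
Chain of 3 gears, tooth counts: [18, 18, 11]
  gear 0: T0=18, direction=positive, advance = 108 mod 18 = 0 teeth = 0/18 turn
  gear 1: T1=18, direction=negative, advance = 108 mod 18 = 0 teeth = 0/18 turn
  gear 2: T2=11, direction=positive, advance = 108 mod 11 = 9 teeth = 9/11 turn
Gear 0: 108 mod 18 = 0
Fraction = 0 / 18 = 0/1 (gcd(0,18)=18) = 0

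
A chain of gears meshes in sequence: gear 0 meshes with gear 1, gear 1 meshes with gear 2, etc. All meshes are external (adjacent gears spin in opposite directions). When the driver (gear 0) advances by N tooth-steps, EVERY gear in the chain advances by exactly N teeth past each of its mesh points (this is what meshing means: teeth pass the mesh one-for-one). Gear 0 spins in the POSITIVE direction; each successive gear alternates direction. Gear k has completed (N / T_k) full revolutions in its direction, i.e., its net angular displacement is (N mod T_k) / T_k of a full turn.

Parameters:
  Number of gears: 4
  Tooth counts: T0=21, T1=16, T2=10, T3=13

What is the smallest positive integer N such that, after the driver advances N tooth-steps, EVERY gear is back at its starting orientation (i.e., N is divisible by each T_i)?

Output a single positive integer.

Answer: 21840

Derivation:
Gear k returns to start when N is a multiple of T_k.
All gears at start simultaneously when N is a common multiple of [21, 16, 10, 13]; the smallest such N is lcm(21, 16, 10, 13).
Start: lcm = T0 = 21
Fold in T1=16: gcd(21, 16) = 1; lcm(21, 16) = 21 * 16 / 1 = 336 / 1 = 336
Fold in T2=10: gcd(336, 10) = 2; lcm(336, 10) = 336 * 10 / 2 = 3360 / 2 = 1680
Fold in T3=13: gcd(1680, 13) = 1; lcm(1680, 13) = 1680 * 13 / 1 = 21840 / 1 = 21840
Full cycle length = 21840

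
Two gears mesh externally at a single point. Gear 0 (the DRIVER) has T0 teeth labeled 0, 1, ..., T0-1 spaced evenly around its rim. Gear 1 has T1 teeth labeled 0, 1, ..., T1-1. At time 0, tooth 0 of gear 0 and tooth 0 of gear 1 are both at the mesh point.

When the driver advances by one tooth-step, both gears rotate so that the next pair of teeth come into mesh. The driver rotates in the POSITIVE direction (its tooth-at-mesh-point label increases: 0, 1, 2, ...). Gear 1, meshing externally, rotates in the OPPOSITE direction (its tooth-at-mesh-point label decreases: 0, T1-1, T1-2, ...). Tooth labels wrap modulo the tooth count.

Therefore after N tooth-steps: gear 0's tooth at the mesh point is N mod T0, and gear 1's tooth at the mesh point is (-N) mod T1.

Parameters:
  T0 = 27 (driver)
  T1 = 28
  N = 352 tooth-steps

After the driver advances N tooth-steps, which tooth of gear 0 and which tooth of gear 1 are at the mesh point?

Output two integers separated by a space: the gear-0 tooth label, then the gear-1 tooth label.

Gear 0 (driver, T0=27): tooth at mesh = N mod T0
  352 = 13 * 27 + 1, so 352 mod 27 = 1
  gear 0 tooth = 1
Gear 1 (driven, T1=28): tooth at mesh = (-N) mod T1
  352 = 12 * 28 + 16, so 352 mod 28 = 16
  (-352) mod 28 = (-16) mod 28 = 28 - 16 = 12
Mesh after 352 steps: gear-0 tooth 1 meets gear-1 tooth 12

Answer: 1 12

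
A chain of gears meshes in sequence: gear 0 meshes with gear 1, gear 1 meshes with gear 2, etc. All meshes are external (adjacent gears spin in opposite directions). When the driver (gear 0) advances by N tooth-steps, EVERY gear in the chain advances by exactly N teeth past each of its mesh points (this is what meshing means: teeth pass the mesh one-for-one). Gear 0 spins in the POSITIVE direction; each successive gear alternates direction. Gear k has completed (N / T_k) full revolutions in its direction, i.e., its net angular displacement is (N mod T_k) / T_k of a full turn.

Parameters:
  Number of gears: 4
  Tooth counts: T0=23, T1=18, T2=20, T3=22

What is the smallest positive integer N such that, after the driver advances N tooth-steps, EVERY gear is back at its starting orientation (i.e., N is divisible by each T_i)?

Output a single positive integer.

Answer: 45540

Derivation:
Gear k returns to start when N is a multiple of T_k.
All gears at start simultaneously when N is a common multiple of [23, 18, 20, 22]; the smallest such N is lcm(23, 18, 20, 22).
Start: lcm = T0 = 23
Fold in T1=18: gcd(23, 18) = 1; lcm(23, 18) = 23 * 18 / 1 = 414 / 1 = 414
Fold in T2=20: gcd(414, 20) = 2; lcm(414, 20) = 414 * 20 / 2 = 8280 / 2 = 4140
Fold in T3=22: gcd(4140, 22) = 2; lcm(4140, 22) = 4140 * 22 / 2 = 91080 / 2 = 45540
Full cycle length = 45540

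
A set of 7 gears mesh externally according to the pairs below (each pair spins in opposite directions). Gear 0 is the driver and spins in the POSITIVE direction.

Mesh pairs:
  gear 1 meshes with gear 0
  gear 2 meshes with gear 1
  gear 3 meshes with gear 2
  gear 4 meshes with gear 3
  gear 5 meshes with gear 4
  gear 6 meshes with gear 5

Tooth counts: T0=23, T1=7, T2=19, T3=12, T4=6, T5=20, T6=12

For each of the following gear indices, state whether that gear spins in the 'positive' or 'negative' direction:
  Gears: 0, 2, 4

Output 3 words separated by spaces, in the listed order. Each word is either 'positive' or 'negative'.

Gear 0 (driver): positive (depth 0)
  gear 1: meshes with gear 0 -> depth 1 -> negative (opposite of gear 0)
  gear 2: meshes with gear 1 -> depth 2 -> positive (opposite of gear 1)
  gear 3: meshes with gear 2 -> depth 3 -> negative (opposite of gear 2)
  gear 4: meshes with gear 3 -> depth 4 -> positive (opposite of gear 3)
  gear 5: meshes with gear 4 -> depth 5 -> negative (opposite of gear 4)
  gear 6: meshes with gear 5 -> depth 6 -> positive (opposite of gear 5)
Queried indices 0, 2, 4 -> positive, positive, positive

Answer: positive positive positive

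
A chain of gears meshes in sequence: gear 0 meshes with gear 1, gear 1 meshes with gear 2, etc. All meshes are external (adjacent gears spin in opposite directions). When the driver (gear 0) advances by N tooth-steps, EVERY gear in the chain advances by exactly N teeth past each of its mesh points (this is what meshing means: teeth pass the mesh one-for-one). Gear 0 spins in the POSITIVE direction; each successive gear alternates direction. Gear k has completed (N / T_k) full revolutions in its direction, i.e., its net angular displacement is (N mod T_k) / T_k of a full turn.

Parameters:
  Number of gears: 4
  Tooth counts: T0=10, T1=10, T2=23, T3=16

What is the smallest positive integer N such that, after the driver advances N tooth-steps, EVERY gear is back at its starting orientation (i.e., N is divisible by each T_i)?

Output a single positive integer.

Answer: 1840

Derivation:
Gear k returns to start when N is a multiple of T_k.
All gears at start simultaneously when N is a common multiple of [10, 10, 23, 16]; the smallest such N is lcm(10, 10, 23, 16).
Start: lcm = T0 = 10
Fold in T1=10: gcd(10, 10) = 10; lcm(10, 10) = 10 * 10 / 10 = 100 / 10 = 10
Fold in T2=23: gcd(10, 23) = 1; lcm(10, 23) = 10 * 23 / 1 = 230 / 1 = 230
Fold in T3=16: gcd(230, 16) = 2; lcm(230, 16) = 230 * 16 / 2 = 3680 / 2 = 1840
Full cycle length = 1840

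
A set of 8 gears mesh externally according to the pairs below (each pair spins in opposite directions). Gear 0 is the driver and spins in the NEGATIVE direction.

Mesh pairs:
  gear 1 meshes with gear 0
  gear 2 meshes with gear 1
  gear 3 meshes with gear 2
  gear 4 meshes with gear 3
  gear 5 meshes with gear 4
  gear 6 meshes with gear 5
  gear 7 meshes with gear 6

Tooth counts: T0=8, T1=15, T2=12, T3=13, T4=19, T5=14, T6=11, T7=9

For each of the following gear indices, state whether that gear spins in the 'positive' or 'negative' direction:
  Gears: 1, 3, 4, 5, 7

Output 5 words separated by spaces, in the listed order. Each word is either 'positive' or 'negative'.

Gear 0 (driver): negative (depth 0)
  gear 1: meshes with gear 0 -> depth 1 -> positive (opposite of gear 0)
  gear 2: meshes with gear 1 -> depth 2 -> negative (opposite of gear 1)
  gear 3: meshes with gear 2 -> depth 3 -> positive (opposite of gear 2)
  gear 4: meshes with gear 3 -> depth 4 -> negative (opposite of gear 3)
  gear 5: meshes with gear 4 -> depth 5 -> positive (opposite of gear 4)
  gear 6: meshes with gear 5 -> depth 6 -> negative (opposite of gear 5)
  gear 7: meshes with gear 6 -> depth 7 -> positive (opposite of gear 6)
Queried indices 1, 3, 4, 5, 7 -> positive, positive, negative, positive, positive

Answer: positive positive negative positive positive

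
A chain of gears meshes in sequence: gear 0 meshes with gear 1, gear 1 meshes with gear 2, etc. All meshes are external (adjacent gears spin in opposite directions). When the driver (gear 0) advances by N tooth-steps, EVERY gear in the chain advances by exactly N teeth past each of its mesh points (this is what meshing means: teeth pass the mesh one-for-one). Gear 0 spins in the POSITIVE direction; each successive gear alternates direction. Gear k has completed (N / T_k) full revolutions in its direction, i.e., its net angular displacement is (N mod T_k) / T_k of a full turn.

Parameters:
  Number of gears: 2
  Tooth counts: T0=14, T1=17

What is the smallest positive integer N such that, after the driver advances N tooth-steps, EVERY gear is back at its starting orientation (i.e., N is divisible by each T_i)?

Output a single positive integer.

Answer: 238

Derivation:
Gear k returns to start when N is a multiple of T_k.
All gears at start simultaneously when N is a common multiple of [14, 17]; the smallest such N is lcm(14, 17).
Start: lcm = T0 = 14
Fold in T1=17: gcd(14, 17) = 1; lcm(14, 17) = 14 * 17 / 1 = 238 / 1 = 238
Full cycle length = 238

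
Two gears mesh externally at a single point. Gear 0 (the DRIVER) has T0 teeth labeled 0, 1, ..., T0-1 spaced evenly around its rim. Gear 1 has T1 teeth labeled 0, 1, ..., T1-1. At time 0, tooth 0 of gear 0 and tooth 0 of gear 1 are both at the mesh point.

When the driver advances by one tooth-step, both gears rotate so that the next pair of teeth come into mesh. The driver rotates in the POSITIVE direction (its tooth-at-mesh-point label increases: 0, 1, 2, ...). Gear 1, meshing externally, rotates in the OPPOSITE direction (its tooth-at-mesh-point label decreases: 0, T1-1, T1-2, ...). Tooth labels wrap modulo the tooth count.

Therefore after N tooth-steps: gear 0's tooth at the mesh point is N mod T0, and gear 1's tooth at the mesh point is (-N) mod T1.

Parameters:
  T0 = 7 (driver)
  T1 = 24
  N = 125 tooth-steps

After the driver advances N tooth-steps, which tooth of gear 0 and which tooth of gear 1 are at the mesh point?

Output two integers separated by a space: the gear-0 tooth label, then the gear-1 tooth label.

Answer: 6 19

Derivation:
Gear 0 (driver, T0=7): tooth at mesh = N mod T0
  125 = 17 * 7 + 6, so 125 mod 7 = 6
  gear 0 tooth = 6
Gear 1 (driven, T1=24): tooth at mesh = (-N) mod T1
  125 = 5 * 24 + 5, so 125 mod 24 = 5
  (-125) mod 24 = (-5) mod 24 = 24 - 5 = 19
Mesh after 125 steps: gear-0 tooth 6 meets gear-1 tooth 19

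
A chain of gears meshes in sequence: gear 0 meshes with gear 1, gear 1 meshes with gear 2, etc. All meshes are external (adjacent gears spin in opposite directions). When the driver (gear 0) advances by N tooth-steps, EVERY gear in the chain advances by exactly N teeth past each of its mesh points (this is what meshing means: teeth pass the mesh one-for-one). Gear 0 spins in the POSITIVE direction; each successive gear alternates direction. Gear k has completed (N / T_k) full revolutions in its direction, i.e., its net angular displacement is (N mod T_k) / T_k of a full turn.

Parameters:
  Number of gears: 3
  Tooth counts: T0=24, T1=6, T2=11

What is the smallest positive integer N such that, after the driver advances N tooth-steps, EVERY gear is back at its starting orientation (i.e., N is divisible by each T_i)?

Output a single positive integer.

Answer: 264

Derivation:
Gear k returns to start when N is a multiple of T_k.
All gears at start simultaneously when N is a common multiple of [24, 6, 11]; the smallest such N is lcm(24, 6, 11).
Start: lcm = T0 = 24
Fold in T1=6: gcd(24, 6) = 6; lcm(24, 6) = 24 * 6 / 6 = 144 / 6 = 24
Fold in T2=11: gcd(24, 11) = 1; lcm(24, 11) = 24 * 11 / 1 = 264 / 1 = 264
Full cycle length = 264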